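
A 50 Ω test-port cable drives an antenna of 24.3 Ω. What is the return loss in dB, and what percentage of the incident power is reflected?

RL ≈ 9.22 dB; 12% of incident power reflected

Γ = (24.3 − 50)/(24.3 + 50) = -0.346
RL = −20·log₁₀(0.346) = 9.22 dB
P_refl/P_inc = |Γ|² = 0.12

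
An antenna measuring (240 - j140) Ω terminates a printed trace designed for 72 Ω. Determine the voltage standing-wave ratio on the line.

Γ = (Z_L − Z_0)/(Z_L + Z_0) = (168 − j140)/(312 − j140)
|Γ| = 219/342 = 0.639
VSWR = (1 + |Γ|)/(1 − |Γ|) = 1.64/0.361

VSWR ≈ 4.55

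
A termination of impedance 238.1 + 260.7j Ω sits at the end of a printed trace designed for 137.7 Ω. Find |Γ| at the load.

Γ = (Z_L − Z_0)/(Z_L + Z_0) = (100.4 + j260.7)/(375.8 + j260.7)
|Γ| = 279/457

|Γ| ≈ 0.611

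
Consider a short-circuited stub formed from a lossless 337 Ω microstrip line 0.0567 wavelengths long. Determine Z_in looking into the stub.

βl = 2π × 0.0567 = 20.4°
tan(βl) = 0.372
For a short-circuited stub, Z_in = jZ_0·tan(βl)

Z_in ≈ +j125 Ω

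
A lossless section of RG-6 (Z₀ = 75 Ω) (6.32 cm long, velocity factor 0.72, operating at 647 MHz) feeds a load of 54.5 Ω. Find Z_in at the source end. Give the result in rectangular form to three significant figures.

λ = v/f = 0.72·c / 647 MHz = 0.334 m
βl = 2π·l/λ = 2π × 0.189 = 68.2°
tan(βl) = tan(68.2°) = 2.49
Z_in = Z_0·(Z_L + jZ_0·tanβl)/(Z_0 + jZ_L·tanβl)
     = 75·(54.5 + j187)/(75 + j136)

Z_in ≈ 91.8 + j20.6 Ω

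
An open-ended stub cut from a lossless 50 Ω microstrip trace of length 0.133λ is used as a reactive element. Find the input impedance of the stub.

βl = 2π × 0.133 = 47.9°
tan(βl) = 1.11
For an open-ended stub, Z_in = −jZ_0·cot(βl) = −jZ_0/tan(βl)

Z_in ≈ −j45.2 Ω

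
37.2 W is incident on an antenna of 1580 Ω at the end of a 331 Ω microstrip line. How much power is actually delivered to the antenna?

Γ = (1580 − 331)/(1580 + 331) = 0.654
|Γ|² = 0.427
P_refl = |Γ|²·P_inc = 15.9 W, P_del = (1 − |Γ|²)·P_inc = 21.3 W

P_delivered ≈ 21.3 W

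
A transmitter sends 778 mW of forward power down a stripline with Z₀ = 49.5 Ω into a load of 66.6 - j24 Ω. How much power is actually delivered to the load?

P_delivered ≈ 730 mW

|Γ| = |(17.1 − j24)/(116.1 − j24)| = 0.249
|Γ|² = 0.0618
P_refl = |Γ|²·P_inc = 48.1 mW, P_del = (1 − |Γ|²)·P_inc = 730 mW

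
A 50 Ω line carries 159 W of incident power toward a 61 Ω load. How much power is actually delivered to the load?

Γ = (61 − 50)/(61 + 50) = 0.0991
|Γ|² = 0.00982
P_refl = |Γ|²·P_inc = 1.56 W, P_del = (1 − |Γ|²)·P_inc = 157 W

P_delivered ≈ 157 W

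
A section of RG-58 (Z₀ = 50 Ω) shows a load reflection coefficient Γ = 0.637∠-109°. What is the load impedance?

Z_L ≈ 16.3 − j33.1 Ω

Z_L = Z_0·(1 + Γ)/(1 − Γ) = 50·(0.793 − j0.602)/(1.21 + j0.602)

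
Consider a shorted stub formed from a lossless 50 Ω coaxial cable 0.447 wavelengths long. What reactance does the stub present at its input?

βl = 2π × 0.447 = 161°
tan(βl) = -0.346
For a shorted stub, Z_in = jZ_0·tan(βl)

X_in ≈ -17.3 Ω (capacitive)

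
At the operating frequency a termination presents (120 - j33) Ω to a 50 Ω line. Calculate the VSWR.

VSWR ≈ 2.62

Γ = (Z_L − Z_0)/(Z_L + Z_0) = (70 − j33)/(170 − j33)
|Γ| = 77.4/173 = 0.447
VSWR = (1 + |Γ|)/(1 − |Γ|) = 1.45/0.553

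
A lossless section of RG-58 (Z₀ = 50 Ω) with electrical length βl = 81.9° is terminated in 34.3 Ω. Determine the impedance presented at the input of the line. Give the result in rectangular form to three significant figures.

tan(βl) = tan(81.9°) = 7.03
Z_in = Z_0·(Z_L + jZ_0·tanβl)/(Z_0 + jZ_L·tanβl)
     = 50·(34.3 + j351)/(50 + j241)

Z_in ≈ 71.3 + j7.67 Ω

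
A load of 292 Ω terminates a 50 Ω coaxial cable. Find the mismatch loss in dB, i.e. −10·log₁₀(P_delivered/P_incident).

Γ = (292 − 50)/(292 + 50) = 0.708
|Γ|² = 0.501, so P_del/P_inc = 1 − |Γ|² = 0.499
ML = −10·log₁₀(1 − |Γ|²)

mismatch loss ≈ 3.02 dB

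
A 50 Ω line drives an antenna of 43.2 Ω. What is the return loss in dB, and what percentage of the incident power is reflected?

RL ≈ 22.7 dB; 0.532% of incident power reflected

Γ = (43.2 − 50)/(43.2 + 50) = -0.073
RL = −20·log₁₀(0.073) = 22.7 dB
P_refl/P_inc = |Γ|² = 0.00532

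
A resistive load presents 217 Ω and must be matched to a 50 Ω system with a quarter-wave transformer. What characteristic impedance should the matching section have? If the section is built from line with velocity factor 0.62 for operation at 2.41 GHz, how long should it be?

Z_qwt ≈ 104 Ω; length ≈ 1.93 cm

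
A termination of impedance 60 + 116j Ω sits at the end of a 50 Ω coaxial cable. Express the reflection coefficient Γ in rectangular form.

Γ ≈ 0.57 + j0.454

Γ = (Z_L − Z_0)/(Z_L + Z_0) = (10 + j116)/(110 + j116)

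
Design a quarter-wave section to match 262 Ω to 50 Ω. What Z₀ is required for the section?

Z_qwt ≈ 114 Ω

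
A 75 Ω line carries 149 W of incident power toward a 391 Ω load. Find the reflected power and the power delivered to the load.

Γ = (391 − 75)/(391 + 75) = 0.678
|Γ|² = 0.46
P_refl = |Γ|²·P_inc = 68.5 W, P_del = (1 − |Γ|²)·P_inc = 80.5 W

P_reflected ≈ 68.5 W; P_delivered ≈ 80.5 W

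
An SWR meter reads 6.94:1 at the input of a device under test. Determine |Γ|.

|Γ| = (S − 1)/(S + 1) = (6.94 − 1)/(6.94 + 1) = 5.94/7.94

|Γ| ≈ 0.748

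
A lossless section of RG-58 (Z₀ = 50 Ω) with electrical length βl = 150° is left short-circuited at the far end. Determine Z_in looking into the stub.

tan(βl) = -0.577
For a short-circuited stub, Z_in = jZ_0·tan(βl)

Z_in ≈ −j28.9 Ω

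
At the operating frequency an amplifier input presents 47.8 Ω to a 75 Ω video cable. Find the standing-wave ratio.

Γ = (47.8 − 75)/(47.8 + 75) = -0.221
VSWR = (1 + 0.221)/(1 − 0.221)

VSWR ≈ 1.57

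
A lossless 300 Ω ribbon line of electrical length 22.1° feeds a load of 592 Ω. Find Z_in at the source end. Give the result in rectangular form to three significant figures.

Z_in ≈ 420 − j215 Ω

tan(βl) = tan(22.1°) = 0.406
Z_in = Z_0·(Z_L + jZ_0·tanβl)/(Z_0 + jZ_L·tanβl)
     = 300·(592 + j122)/(300 + j240)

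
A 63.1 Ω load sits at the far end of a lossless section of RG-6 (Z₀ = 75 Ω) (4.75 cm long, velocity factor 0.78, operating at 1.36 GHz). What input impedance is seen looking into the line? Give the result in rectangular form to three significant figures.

Z_in ≈ 88.2 − j4.93 Ω

λ = v/f = 0.78·c / 1.36 GHz = 0.172 m
βl = 2π·l/λ = 2π × 0.276 = 99.4°
tan(βl) = tan(99.4°) = -6.05
Z_in = Z_0·(Z_L + jZ_0·tanβl)/(Z_0 + jZ_L·tanβl)
     = 75·(63.1 − j454)/(75 − j382)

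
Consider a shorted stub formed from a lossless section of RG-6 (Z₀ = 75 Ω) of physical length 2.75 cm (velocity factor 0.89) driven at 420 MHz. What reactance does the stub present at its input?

X_in ≈ 20.9 Ω (inductive)

λ = v/f = 0.89·c / 420 MHz = 0.636 m
βl = 2π·l/λ = 2π × 0.0433 = 15.6°
tan(βl) = 0.279
For a shorted stub, Z_in = jZ_0·tan(βl)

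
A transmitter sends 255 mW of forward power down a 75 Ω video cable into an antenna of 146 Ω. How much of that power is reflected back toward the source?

P_reflected ≈ 26.3 mW

Γ = (146 − 75)/(146 + 75) = 0.321
|Γ|² = 0.103
P_refl = |Γ|²·P_inc = 26.3 mW, P_del = (1 − |Γ|²)·P_inc = 229 mW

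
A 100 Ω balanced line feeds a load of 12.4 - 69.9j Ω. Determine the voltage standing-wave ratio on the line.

VSWR ≈ 12

Γ = (Z_L − Z_0)/(Z_L + Z_0) = (-87.6 − j69.9)/(112.4 − j69.9)
|Γ| = 112/132 = 0.847
VSWR = (1 + |Γ|)/(1 − |Γ|) = 1.85/0.153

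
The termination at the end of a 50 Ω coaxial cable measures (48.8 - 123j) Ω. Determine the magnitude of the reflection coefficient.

|Γ| ≈ 0.78

Γ = (Z_L − Z_0)/(Z_L + Z_0) = (-1.2 − j123)/(98.8 − j123)
|Γ| = 123/158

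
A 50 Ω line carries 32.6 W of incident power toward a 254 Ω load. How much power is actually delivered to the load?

Γ = (254 − 50)/(254 + 50) = 0.671
|Γ|² = 0.45
P_refl = |Γ|²·P_inc = 14.7 W, P_del = (1 − |Γ|²)·P_inc = 17.9 W

P_delivered ≈ 17.9 W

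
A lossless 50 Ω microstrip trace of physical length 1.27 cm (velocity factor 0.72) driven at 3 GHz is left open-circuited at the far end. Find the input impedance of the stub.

Z_in ≈ −j24.9 Ω

λ = v/f = 0.72·c / 3 GHz = 0.072 m
βl = 2π·l/λ = 2π × 0.176 = 63.5°
tan(βl) = 2.01
For an open-circuited stub, Z_in = −jZ_0·cot(βl) = −jZ_0/tan(βl)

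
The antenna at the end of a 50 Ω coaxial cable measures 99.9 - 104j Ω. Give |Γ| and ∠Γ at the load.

Γ = (Z_L − Z_0)/(Z_L + Z_0) = (49.9 − j104)/(149.9 − j104)
|Γ| = 115/182 = 0.632

Γ ≈ 0.632 ∠ -29.6°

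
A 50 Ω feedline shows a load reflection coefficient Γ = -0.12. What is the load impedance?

Z_L = Z_0·(1 + Γ)/(1 − Γ) = 50·(0.88)/(1.12)

Z_L ≈ 39.3 Ω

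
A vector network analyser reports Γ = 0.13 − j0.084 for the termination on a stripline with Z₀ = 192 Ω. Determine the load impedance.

Z_L ≈ 245 − j42.2 Ω

Z_L = Z_0·(1 + Γ)/(1 − Γ) = 192·(1.13 − j0.084)/(0.87 + j0.084)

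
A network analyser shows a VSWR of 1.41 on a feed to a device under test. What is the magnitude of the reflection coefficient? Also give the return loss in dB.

|Γ| = (S − 1)/(S + 1) = (1.41 − 1)/(1.41 + 1) = 0.41/2.41
RL = −20·log₁₀|Γ| = −20·log₁₀(0.17)

|Γ| ≈ 0.17; return loss ≈ 15.4 dB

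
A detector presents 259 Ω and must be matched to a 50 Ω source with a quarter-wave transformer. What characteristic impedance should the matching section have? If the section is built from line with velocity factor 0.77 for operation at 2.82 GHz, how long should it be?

Z_qwt ≈ 114 Ω; length ≈ 2.05 cm

Z_qwt = √(Z_0·R_L) = √(50 × 259) = √12950
λ = 0.77·c/f = 0.0819 m, so l = λ/4 = 0.0205 m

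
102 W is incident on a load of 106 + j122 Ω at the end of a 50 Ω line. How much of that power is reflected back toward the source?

P_reflected ≈ 46.9 W

|Γ| = |(56 + j122)/(156 + j122)| = 0.678
|Γ|² = 0.459
P_refl = |Γ|²·P_inc = 46.9 W, P_del = (1 − |Γ|²)·P_inc = 55.1 W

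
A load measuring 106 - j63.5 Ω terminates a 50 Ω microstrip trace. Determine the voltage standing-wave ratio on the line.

Γ = (Z_L − Z_0)/(Z_L + Z_0) = (56 − j63.5)/(156 − j63.5)
|Γ| = 84.7/168 = 0.503
VSWR = (1 + |Γ|)/(1 − |Γ|) = 1.5/0.497

VSWR ≈ 3.02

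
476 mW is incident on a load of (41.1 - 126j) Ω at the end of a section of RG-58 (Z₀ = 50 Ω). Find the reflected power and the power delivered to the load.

|Γ| = |(-8.9 − j126)/(91.1 − j126)| = 0.812
|Γ|² = 0.66
P_refl = |Γ|²·P_inc = 314 mW, P_del = (1 − |Γ|²)·P_inc = 162 mW

P_reflected ≈ 314 mW; P_delivered ≈ 162 mW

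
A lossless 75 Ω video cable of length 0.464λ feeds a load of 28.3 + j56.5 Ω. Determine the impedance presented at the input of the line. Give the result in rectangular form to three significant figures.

Z_in ≈ 21.5 + j35 Ω

βl = 2π × 0.464 = 167°
tan(βl) = tan(167°) = -0.23
Z_in = Z_0·(Z_L + jZ_0·tanβl)/(Z_0 + jZ_L·tanβl)
     = 75·(28.3 + j39.2)/(88 − j6.51)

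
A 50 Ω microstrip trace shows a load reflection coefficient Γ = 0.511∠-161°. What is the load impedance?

Z_L ≈ 16.6 − j7.47 Ω

Z_L = Z_0·(1 + Γ)/(1 − Γ) = 50·(0.517 − j0.166)/(1.48 + j0.166)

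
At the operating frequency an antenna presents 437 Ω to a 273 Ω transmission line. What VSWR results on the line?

VSWR ≈ 1.6

For a purely resistive load, VSWR = R_L/Z_0 or Z_0/R_L (whichever > 1) = 437/273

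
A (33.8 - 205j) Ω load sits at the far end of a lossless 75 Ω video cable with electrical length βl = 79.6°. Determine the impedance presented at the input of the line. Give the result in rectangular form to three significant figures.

Z_in ≈ 4.01 + j12.2 Ω

tan(βl) = tan(79.6°) = 5.45
Z_in = Z_0·(Z_L + jZ_0·tanβl)/(Z_0 + jZ_L·tanβl)
     = 75·(33.8 + j204)/(1190 + j184)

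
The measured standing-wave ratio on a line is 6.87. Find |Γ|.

|Γ| ≈ 0.746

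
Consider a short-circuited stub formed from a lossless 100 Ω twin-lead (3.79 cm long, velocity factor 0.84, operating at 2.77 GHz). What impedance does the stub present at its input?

λ = v/f = 0.84·c / 2.77 GHz = 0.091 m
βl = 2π·l/λ = 2π × 0.417 = 150°
tan(βl) = -0.578
For a short-circuited stub, Z_in = jZ_0·tan(βl)

Z_in ≈ −j57.8 Ω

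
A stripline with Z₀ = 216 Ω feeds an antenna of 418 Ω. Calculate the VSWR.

Γ = (418 − 216)/(418 + 216) = 0.319
VSWR = (1 + 0.319)/(1 − 0.319)

VSWR ≈ 1.94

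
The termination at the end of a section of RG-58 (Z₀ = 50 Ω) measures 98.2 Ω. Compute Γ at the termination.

Γ = (Z_L − Z_0)/(Z_L + Z_0) = (98.2 − 50)/(98.2 + 50) = 48.2/148.2

Γ = 0.325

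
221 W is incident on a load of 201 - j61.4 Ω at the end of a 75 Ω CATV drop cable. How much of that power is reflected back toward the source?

P_reflected ≈ 54.3 W

|Γ| = |(126 − j61.4)/(276 − j61.4)| = 0.496
|Γ|² = 0.246
P_refl = |Γ|²·P_inc = 54.3 W, P_del = (1 − |Γ|²)·P_inc = 167 W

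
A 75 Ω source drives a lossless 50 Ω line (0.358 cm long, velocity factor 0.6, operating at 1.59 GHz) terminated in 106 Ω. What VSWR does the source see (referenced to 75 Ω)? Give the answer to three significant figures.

λ = v/f = 0.6·c / 1.59 GHz = 0.113 m
βl = 2π·l/λ = 2π × 0.0316 = 11.4°
tan(βl) = 0.201
Z_in = Z_0·(Z_L + jZ_0·tanβl)/(Z_0 + jZ_L·tanβl) = 93.3 − j29.8 Ω
Γ_s = (Z_in − Z_s)/(Z_in + Z_s) = (18.3 − j29.8)/(168 − j29.8), |Γ_s| = 0.204
VSWR = (1 + |Γ_s|)/(1 − |Γ_s|)

VSWR ≈ 1.51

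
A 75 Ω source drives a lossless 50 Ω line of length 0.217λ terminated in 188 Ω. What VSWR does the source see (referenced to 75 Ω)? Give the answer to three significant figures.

βl = 2π × 0.217 = 78.1°
tan(βl) = 4.75
Z_in = Z_0·(Z_L + jZ_0·tanβl)/(Z_0 + jZ_L·tanβl) = 13.8 − j9.74 Ω
Γ_s = (Z_in − Z_s)/(Z_in + Z_s) = (-61.2 − j9.74)/(88.8 − j9.74), |Γ_s| = 0.693
VSWR = (1 + |Γ_s|)/(1 − |Γ_s|)

VSWR ≈ 5.51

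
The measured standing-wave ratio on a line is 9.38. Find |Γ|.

|Γ| = (S − 1)/(S + 1) = (9.38 − 1)/(9.38 + 1) = 8.38/10.4

|Γ| ≈ 0.807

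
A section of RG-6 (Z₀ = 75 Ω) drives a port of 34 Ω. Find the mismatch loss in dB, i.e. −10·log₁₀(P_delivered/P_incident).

Γ = (34 − 75)/(34 + 75) = -0.376
|Γ|² = 0.141, so P_del/P_inc = 1 − |Γ|² = 0.859
ML = −10·log₁₀(1 − |Γ|²)

mismatch loss ≈ 0.663 dB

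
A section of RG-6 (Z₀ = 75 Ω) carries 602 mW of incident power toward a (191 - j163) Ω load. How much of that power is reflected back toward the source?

|Γ| = |(116 − j163)/(266 − j163)| = 0.641
|Γ|² = 0.411
P_refl = |Γ|²·P_inc = 248 mW, P_del = (1 − |Γ|²)·P_inc = 354 mW

P_reflected ≈ 248 mW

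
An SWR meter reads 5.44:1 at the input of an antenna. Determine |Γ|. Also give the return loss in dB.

|Γ| = (S − 1)/(S + 1) = (5.44 − 1)/(5.44 + 1) = 4.44/6.44
RL = −20·log₁₀|Γ| = −20·log₁₀(0.689)

|Γ| ≈ 0.689; return loss ≈ 3.23 dB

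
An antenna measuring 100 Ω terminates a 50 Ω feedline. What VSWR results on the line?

Γ = (100 − 50)/(100 + 50) = 0.333
VSWR = (1 + 0.333)/(1 − 0.333)

VSWR ≈ 2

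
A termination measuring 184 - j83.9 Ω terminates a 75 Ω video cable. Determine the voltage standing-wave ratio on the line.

Γ = (Z_L − Z_0)/(Z_L + Z_0) = (109 − j83.9)/(259 − j83.9)
|Γ| = 138/272 = 0.505
VSWR = (1 + |Γ|)/(1 − |Γ|) = 1.51/0.495

VSWR ≈ 3.04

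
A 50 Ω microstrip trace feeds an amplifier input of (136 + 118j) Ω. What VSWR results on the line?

VSWR ≈ 4.93

Γ = (Z_L − Z_0)/(Z_L + Z_0) = (86 + j118)/(186 + j118)
|Γ| = 146/220 = 0.663
VSWR = (1 + |Γ|)/(1 − |Γ|) = 1.66/0.337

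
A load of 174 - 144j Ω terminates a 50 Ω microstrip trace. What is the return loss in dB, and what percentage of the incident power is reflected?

RL ≈ 2.93 dB; 50.9% of incident power reflected

Γ = (124 − j144)/(224 − j144), |Γ| = 0.714
RL = −20·log₁₀(0.714) = 2.93 dB
P_refl/P_inc = |Γ|² = 0.509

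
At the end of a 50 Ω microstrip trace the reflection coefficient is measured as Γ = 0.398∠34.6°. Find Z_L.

Z_L ≈ 83.6 + j44.9 Ω

Z_L = Z_0·(1 + Γ)/(1 − Γ) = 50·(1.33 + j0.226)/(0.672 − j0.226)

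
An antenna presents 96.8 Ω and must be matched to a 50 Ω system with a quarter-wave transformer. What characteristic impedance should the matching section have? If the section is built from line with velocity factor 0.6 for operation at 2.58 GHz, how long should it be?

Z_qwt = √(Z_0·R_L) = √(50 × 96.8) = √4840
λ = 0.6·c/f = 0.0698 m, so l = λ/4 = 0.0174 m

Z_qwt ≈ 69.6 Ω; length ≈ 1.74 cm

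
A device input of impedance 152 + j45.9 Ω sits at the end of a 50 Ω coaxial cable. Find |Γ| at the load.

|Γ| ≈ 0.54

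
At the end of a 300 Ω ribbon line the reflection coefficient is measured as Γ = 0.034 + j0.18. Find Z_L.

Z_L ≈ 300 + j112 Ω

Z_L = Z_0·(1 + Γ)/(1 − Γ) = 300·(1.03 + j0.18)/(0.966 − j0.18)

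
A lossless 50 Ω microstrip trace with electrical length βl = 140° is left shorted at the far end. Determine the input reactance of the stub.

X_in ≈ -42 Ω (capacitive)

tan(βl) = -0.839
For a shorted stub, Z_in = jZ_0·tan(βl)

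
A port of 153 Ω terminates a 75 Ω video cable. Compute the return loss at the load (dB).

RL ≈ 9.32 dB

Γ = (153 − 75)/(153 + 75) = 0.342
RL = −20·log₁₀|Γ| = −20·log₁₀(0.342)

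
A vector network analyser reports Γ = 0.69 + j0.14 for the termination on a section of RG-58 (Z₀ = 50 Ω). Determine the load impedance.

Z_L = Z_0·(1 + Γ)/(1 − Γ) = 50·(1.69 + j0.14)/(0.31 − j0.14)

Z_L ≈ 218 + j121 Ω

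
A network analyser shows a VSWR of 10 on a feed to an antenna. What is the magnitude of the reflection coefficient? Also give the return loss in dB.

|Γ| = (S − 1)/(S + 1) = (10 − 1)/(10 + 1) = 9/11
RL = −20·log₁₀|Γ| = −20·log₁₀(0.818)

|Γ| ≈ 0.818; return loss ≈ 1.74 dB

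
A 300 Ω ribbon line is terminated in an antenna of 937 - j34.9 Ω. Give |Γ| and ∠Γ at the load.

Γ ≈ 0.516 ∠ -1.52°

Γ = (Z_L − Z_0)/(Z_L + Z_0) = (637 − j34.9)/(1237 − j34.9)
|Γ| = 638/1240 = 0.516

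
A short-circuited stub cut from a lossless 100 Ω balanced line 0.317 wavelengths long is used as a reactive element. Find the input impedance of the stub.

Z_in ≈ −j223 Ω

βl = 2π × 0.317 = 114°
tan(βl) = -2.23
For a short-circuited stub, Z_in = jZ_0·tan(βl)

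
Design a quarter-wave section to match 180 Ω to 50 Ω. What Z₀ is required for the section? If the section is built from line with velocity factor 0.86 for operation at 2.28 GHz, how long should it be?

Z_qwt = √(Z_0·R_L) = √(50 × 180) = √9000
λ = 0.86·c/f = 0.113 m, so l = λ/4 = 0.0283 m

Z_qwt ≈ 94.9 Ω; length ≈ 2.83 cm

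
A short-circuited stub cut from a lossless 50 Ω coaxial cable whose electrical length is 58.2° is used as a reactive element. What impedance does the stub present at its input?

Z_in ≈ +j80.6 Ω

tan(βl) = 1.61
For a short-circuited stub, Z_in = jZ_0·tan(βl)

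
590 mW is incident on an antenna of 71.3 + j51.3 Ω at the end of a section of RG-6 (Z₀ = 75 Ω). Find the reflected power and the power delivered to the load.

|Γ| = |(-3.7 + j51.3)/(146.3 + j51.3)| = 0.332
|Γ|² = 0.11
P_refl = |Γ|²·P_inc = 64.9 mW, P_del = (1 − |Γ|²)·P_inc = 525 mW

P_reflected ≈ 64.9 mW; P_delivered ≈ 525 mW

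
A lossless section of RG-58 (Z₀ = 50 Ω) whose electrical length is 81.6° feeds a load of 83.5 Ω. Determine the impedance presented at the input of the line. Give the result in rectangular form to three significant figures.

Z_in ≈ 30.4 − j4.7 Ω

tan(βl) = tan(81.6°) = 6.77
Z_in = Z_0·(Z_L + jZ_0·tanβl)/(Z_0 + jZ_L·tanβl)
     = 50·(83.5 + j339)/(50 + j565)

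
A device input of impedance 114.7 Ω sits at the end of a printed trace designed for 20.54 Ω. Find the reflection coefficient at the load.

Γ = 0.696

Γ = (Z_L − Z_0)/(Z_L + Z_0) = (114.7 − 20.54)/(114.7 + 20.54) = 94.16/135.2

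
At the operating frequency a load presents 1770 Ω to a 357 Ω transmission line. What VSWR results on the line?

For a purely resistive load, VSWR = R_L/Z_0 or Z_0/R_L (whichever > 1) = 1770/357

VSWR ≈ 4.96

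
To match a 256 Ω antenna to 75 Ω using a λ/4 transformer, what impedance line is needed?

Z_qwt ≈ 139 Ω

Z_qwt = √(Z_0·R_L) = √(75 × 256) = √19200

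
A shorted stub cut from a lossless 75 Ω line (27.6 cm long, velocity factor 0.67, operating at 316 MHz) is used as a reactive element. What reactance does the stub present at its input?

λ = v/f = 0.67·c / 316 MHz = 0.636 m
βl = 2π·l/λ = 2π × 0.434 = 156°
tan(βl) = -0.441
For a shorted stub, Z_in = jZ_0·tan(βl)

X_in ≈ -33.1 Ω (capacitive)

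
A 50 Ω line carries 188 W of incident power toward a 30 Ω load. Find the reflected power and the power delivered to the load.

P_reflected ≈ 11.8 W; P_delivered ≈ 176 W

Γ = (30 − 50)/(30 + 50) = -0.25
|Γ|² = 0.0625
P_refl = |Γ|²·P_inc = 11.8 W, P_del = (1 − |Γ|²)·P_inc = 176 W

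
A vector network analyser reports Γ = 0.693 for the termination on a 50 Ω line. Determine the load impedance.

Z_L = Z_0·(1 + Γ)/(1 − Γ) = 50·(1.69)/(0.307)

Z_L ≈ 276 Ω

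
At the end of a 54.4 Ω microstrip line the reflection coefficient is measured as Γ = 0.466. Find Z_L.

Z_L = Z_0·(1 + Γ)/(1 − Γ) = 54.4·(1.47)/(0.534)

Z_L ≈ 149 Ω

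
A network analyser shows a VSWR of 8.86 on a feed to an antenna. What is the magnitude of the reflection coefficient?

|Γ| = (S − 1)/(S + 1) = (8.86 − 1)/(8.86 + 1) = 7.86/9.86

|Γ| ≈ 0.797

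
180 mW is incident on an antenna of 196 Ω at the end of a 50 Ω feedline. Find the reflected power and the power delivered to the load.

Γ = (196 − 50)/(196 + 50) = 0.593
|Γ|² = 0.352
P_refl = |Γ|²·P_inc = 63.4 mW, P_del = (1 − |Γ|²)·P_inc = 117 mW

P_reflected ≈ 63.4 mW; P_delivered ≈ 117 mW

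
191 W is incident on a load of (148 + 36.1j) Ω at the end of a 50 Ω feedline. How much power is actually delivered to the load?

|Γ| = |(98 + j36.1)/(198 + j36.1)| = 0.519
|Γ|² = 0.269
P_refl = |Γ|²·P_inc = 51.4 W, P_del = (1 − |Γ|²)·P_inc = 140 W

P_delivered ≈ 140 W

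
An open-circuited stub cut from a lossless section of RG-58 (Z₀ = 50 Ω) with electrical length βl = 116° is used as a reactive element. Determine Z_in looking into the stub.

tan(βl) = -2.05
For an open-circuited stub, Z_in = −jZ_0·cot(βl) = −jZ_0/tan(βl)

Z_in ≈ +j24.4 Ω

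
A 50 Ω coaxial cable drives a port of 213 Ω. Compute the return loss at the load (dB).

RL ≈ 4.16 dB

Γ = (213 − 50)/(213 + 50) = 0.62
RL = −20·log₁₀|Γ| = −20·log₁₀(0.62)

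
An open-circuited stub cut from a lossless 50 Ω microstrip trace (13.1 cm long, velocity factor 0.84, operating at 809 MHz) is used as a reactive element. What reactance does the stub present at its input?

λ = v/f = 0.84·c / 809 MHz = 0.311 m
βl = 2π·l/λ = 2π × 0.421 = 151°
tan(βl) = -0.545
For an open-circuited stub, Z_in = −jZ_0·cot(βl) = −jZ_0/tan(βl)

X_in ≈ 91.7 Ω (inductive)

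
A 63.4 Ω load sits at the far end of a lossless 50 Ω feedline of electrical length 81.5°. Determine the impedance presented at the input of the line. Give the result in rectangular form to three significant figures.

tan(βl) = tan(81.5°) = 6.69
Z_in = Z_0·(Z_L + jZ_0·tanβl)/(Z_0 + jZ_L·tanβl)
     = 50·(63.4 + j335)/(50 + j424)

Z_in ≈ 39.8 − j2.79 Ω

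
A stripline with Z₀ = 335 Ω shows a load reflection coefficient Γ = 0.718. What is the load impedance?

Z_L = Z_0·(1 + Γ)/(1 − Γ) = 335·(1.72)/(0.282)

Z_L ≈ 2040 Ω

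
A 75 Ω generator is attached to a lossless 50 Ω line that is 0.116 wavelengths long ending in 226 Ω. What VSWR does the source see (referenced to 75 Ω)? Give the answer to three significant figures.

VSWR ≈ 4.72

βl = 2π × 0.116 = 41.8°
tan(βl) = 0.893
Z_in = Z_0·(Z_L + jZ_0·tanβl)/(Z_0 + jZ_L·tanβl) = 23.5 − j50.2 Ω
Γ_s = (Z_in − Z_s)/(Z_in + Z_s) = (-51.5 − j50.2)/(98.5 − j50.2), |Γ_s| = 0.65
VSWR = (1 + |Γ_s|)/(1 − |Γ_s|)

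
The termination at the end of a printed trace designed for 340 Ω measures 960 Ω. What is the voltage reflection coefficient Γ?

Γ = 0.477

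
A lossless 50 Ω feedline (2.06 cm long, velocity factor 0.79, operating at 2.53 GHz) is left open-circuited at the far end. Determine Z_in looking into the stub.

λ = v/f = 0.79·c / 2.53 GHz = 0.0937 m
βl = 2π·l/λ = 2π × 0.22 = 79.2°
tan(βl) = 5.23
For an open-circuited stub, Z_in = −jZ_0·cot(βl) = −jZ_0/tan(βl)

Z_in ≈ −j9.57 Ω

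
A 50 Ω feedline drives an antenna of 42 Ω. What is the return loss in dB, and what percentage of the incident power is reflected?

RL ≈ 21.2 dB; 0.756% of incident power reflected

Γ = (42 − 50)/(42 + 50) = -0.087
RL = −20·log₁₀(0.087) = 21.2 dB
P_refl/P_inc = |Γ|² = 0.00756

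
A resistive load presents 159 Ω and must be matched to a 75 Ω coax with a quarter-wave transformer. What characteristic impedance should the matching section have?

Z_qwt = √(Z_0·R_L) = √(75 × 159) = √11920

Z_qwt ≈ 109 Ω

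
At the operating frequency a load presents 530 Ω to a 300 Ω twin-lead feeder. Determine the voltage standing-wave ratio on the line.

VSWR ≈ 1.77

For a purely resistive load, VSWR = R_L/Z_0 or Z_0/R_L (whichever > 1) = 530/300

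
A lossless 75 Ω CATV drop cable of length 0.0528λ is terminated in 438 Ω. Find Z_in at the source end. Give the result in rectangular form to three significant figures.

Z_in ≈ 97.1 − j169 Ω

βl = 2π × 0.0528 = 19°
tan(βl) = tan(19°) = 0.344
Z_in = Z_0·(Z_L + jZ_0·tanβl)/(Z_0 + jZ_L·tanβl)
     = 75·(438 + j25.8)/(75 + j151)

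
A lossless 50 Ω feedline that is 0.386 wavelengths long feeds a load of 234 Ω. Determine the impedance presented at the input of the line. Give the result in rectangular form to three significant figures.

Z_in ≈ 23.4 + j51.7 Ω

βl = 2π × 0.386 = 139°
tan(βl) = tan(139°) = -0.871
Z_in = Z_0·(Z_L + jZ_0·tanβl)/(Z_0 + jZ_L·tanβl)
     = 50·(234 − j43.5)/(50 − j204)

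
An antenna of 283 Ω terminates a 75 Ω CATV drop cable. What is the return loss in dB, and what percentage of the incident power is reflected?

Γ = (283 − 75)/(283 + 75) = 0.581
RL = −20·log₁₀(0.581) = 4.72 dB
P_refl/P_inc = |Γ|² = 0.338

RL ≈ 4.72 dB; 33.8% of incident power reflected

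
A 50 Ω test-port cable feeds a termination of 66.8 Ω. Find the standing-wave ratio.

Γ = (66.8 − 50)/(66.8 + 50) = 0.144
VSWR = (1 + 0.144)/(1 − 0.144)

VSWR ≈ 1.34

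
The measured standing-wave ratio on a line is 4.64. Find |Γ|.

|Γ| = (S − 1)/(S + 1) = (4.64 − 1)/(4.64 + 1) = 3.64/5.64

|Γ| ≈ 0.645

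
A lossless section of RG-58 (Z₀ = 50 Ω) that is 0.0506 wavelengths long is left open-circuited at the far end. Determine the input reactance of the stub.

X_in ≈ -152 Ω (capacitive)

βl = 2π × 0.0506 = 18.2°
tan(βl) = 0.329
For an open-circuited stub, Z_in = −jZ_0·cot(βl) = −jZ_0/tan(βl)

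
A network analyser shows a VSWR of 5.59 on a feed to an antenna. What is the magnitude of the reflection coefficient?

|Γ| ≈ 0.697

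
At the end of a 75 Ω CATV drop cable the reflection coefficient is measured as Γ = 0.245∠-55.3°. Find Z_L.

Z_L = Z_0·(1 + Γ)/(1 − Γ) = 75·(1.14 − j0.201)/(0.861 + j0.201)

Z_L ≈ 90.3 − j38.7 Ω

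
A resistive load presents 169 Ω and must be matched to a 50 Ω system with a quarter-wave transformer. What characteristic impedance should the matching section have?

Z_qwt = √(Z_0·R_L) = √(50 × 169) = √8450

Z_qwt ≈ 91.9 Ω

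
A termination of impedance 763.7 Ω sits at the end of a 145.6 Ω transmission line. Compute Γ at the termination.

Γ = (Z_L − Z_0)/(Z_L + Z_0) = (763.7 − 145.6)/(763.7 + 145.6) = 618.1/909.3

Γ = 0.68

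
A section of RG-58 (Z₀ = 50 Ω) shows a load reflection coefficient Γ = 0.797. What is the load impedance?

Z_L = Z_0·(1 + Γ)/(1 − Γ) = 50·(1.8)/(0.203)

Z_L ≈ 443 Ω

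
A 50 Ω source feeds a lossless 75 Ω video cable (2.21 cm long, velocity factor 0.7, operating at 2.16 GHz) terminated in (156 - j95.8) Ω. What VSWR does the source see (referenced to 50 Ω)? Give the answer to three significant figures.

VSWR ≈ 2.04

λ = v/f = 0.7·c / 2.16 GHz = 0.0972 m
βl = 2π·l/λ = 2π × 0.227 = 81.8°
tan(βl) = 6.97
Z_in = Z_0·(Z_L + jZ_0·tanβl)/(Z_0 + jZ_L·tanβl) = 25.1 + j6.38 Ω
Γ_s = (Z_in − Z_s)/(Z_in + Z_s) = (-24.9 + j6.38)/(75.1 + j6.38), |Γ_s| = 0.341
VSWR = (1 + |Γ_s|)/(1 − |Γ_s|)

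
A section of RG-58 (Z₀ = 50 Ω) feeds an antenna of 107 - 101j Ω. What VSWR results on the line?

VSWR ≈ 4.28

Γ = (Z_L − Z_0)/(Z_L + Z_0) = (57 − j101)/(157 − j101)
|Γ| = 116/187 = 0.621
VSWR = (1 + |Γ|)/(1 − |Γ|) = 1.62/0.379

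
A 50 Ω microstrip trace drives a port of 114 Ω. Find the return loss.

Γ = (114 − 50)/(114 + 50) = 0.39
RL = −20·log₁₀|Γ| = −20·log₁₀(0.39)

RL ≈ 8.17 dB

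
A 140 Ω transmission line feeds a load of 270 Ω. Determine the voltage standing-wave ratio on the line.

VSWR ≈ 1.93

Γ = (270 − 140)/(270 + 140) = 0.317
VSWR = (1 + 0.317)/(1 − 0.317)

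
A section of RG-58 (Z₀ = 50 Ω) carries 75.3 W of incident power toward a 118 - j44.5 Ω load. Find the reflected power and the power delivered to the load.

P_reflected ≈ 16.5 W; P_delivered ≈ 58.8 W

|Γ| = |(68 − j44.5)/(168 − j44.5)| = 0.468
|Γ|² = 0.219
P_refl = |Γ|²·P_inc = 16.5 W, P_del = (1 − |Γ|²)·P_inc = 58.8 W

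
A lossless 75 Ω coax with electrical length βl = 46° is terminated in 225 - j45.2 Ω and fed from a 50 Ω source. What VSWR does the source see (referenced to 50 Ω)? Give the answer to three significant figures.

tan(βl) = 1.04
Z_in = Z_0·(Z_L + jZ_0·tanβl)/(Z_0 + jZ_L·tanβl) = 37.9 − j52.6 Ω
Γ_s = (Z_in − Z_s)/(Z_in + Z_s) = (-12.1 − j52.6)/(87.9 − j52.6), |Γ_s| = 0.527
VSWR = (1 + |Γ_s|)/(1 − |Γ_s|)

VSWR ≈ 3.22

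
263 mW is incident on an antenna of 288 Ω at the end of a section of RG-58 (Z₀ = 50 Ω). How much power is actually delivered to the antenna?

Γ = (288 − 50)/(288 + 50) = 0.704
|Γ|² = 0.496
P_refl = |Γ|²·P_inc = 130 mW, P_del = (1 − |Γ|²)·P_inc = 133 mW

P_delivered ≈ 133 mW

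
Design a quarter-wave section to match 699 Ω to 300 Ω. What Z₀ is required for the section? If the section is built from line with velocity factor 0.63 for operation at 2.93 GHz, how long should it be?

Z_qwt = √(Z_0·R_L) = √(300 × 699) = √209700
λ = 0.63·c/f = 0.0645 m, so l = λ/4 = 0.0161 m

Z_qwt ≈ 458 Ω; length ≈ 1.61 cm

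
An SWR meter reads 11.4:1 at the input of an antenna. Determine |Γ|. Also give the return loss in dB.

|Γ| ≈ 0.839; return loss ≈ 1.53 dB

|Γ| = (S − 1)/(S + 1) = (11.4 − 1)/(11.4 + 1) = 10.4/12.4
RL = −20·log₁₀|Γ| = −20·log₁₀(0.839)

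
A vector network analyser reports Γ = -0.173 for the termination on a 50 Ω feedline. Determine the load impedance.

Z_L = Z_0·(1 + Γ)/(1 − Γ) = 50·(0.827)/(1.17)

Z_L ≈ 35.3 Ω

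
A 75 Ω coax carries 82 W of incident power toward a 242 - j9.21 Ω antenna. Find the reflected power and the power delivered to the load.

P_reflected ≈ 22.8 W; P_delivered ≈ 59.2 W

|Γ| = |(167 − j9.21)/(317 − j9.21)| = 0.527
|Γ|² = 0.278
P_refl = |Γ|²·P_inc = 22.8 W, P_del = (1 − |Γ|²)·P_inc = 59.2 W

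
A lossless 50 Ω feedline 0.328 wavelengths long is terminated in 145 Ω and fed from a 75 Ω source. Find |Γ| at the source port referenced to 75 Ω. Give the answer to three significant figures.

|Γ| ≈ 0.587

βl = 2π × 0.328 = 118°
tan(βl) = -1.87
Z_in = Z_0·(Z_L + jZ_0·tanβl)/(Z_0 + jZ_L·tanβl) = 21.4 + j22.7 Ω
Γ_s = (Z_in − Z_s)/(Z_in + Z_s) = (-53.6 + j22.7)/(96.4 + j22.7), |Γ_s| = 0.587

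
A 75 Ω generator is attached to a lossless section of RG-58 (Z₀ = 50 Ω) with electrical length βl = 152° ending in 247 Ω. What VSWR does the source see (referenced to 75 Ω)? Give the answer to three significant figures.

VSWR ≈ 4.23

tan(βl) = -0.532
Z_in = Z_0·(Z_L + jZ_0·tanβl)/(Z_0 + jZ_L·tanβl) = 40.1 + j78.8 Ω
Γ_s = (Z_in − Z_s)/(Z_in + Z_s) = (-34.9 + j78.8)/(115 + j78.8), |Γ_s| = 0.618
VSWR = (1 + |Γ_s|)/(1 − |Γ_s|)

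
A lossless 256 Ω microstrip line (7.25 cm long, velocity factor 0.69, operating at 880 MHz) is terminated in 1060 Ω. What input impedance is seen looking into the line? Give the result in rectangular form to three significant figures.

Z_in ≈ 70.3 + j91.5 Ω

λ = v/f = 0.69·c / 880 MHz = 0.235 m
βl = 2π·l/λ = 2π × 0.308 = 111°
tan(βl) = tan(111°) = -2.61
Z_in = Z_0·(Z_L + jZ_0·tanβl)/(Z_0 + jZ_L·tanβl)
     = 256·(1060 − j668)/(256 − j2770)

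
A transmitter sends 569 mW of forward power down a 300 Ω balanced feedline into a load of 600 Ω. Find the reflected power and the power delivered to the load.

P_reflected ≈ 63.2 mW; P_delivered ≈ 506 mW

Γ = (600 − 300)/(600 + 300) = 0.333
|Γ|² = 0.111
P_refl = |Γ|²·P_inc = 63.2 mW, P_del = (1 − |Γ|²)·P_inc = 506 mW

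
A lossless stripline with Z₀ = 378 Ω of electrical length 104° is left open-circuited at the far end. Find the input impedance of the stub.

tan(βl) = -4.01
For an open-circuited stub, Z_in = −jZ_0·cot(βl) = −jZ_0/tan(βl)

Z_in ≈ +j94.2 Ω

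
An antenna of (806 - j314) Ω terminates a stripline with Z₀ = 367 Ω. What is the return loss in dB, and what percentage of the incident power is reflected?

RL ≈ 7.04 dB; 19.8% of incident power reflected

Γ = (439 − j314)/(1173 − j314), |Γ| = 0.444
RL = −20·log₁₀(0.444) = 7.04 dB
P_refl/P_inc = |Γ|² = 0.198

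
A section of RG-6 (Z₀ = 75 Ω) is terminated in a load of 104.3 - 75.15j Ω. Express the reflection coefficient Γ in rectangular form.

Γ ≈ 0.288 − j0.298

Γ = (Z_L − Z_0)/(Z_L + Z_0) = (29.3 − j75.15)/(179.3 − j75.15)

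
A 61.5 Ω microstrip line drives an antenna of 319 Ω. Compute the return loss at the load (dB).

Γ = (319 − 61.5)/(319 + 61.5) = 0.677
RL = −20·log₁₀|Γ| = −20·log₁₀(0.677)

RL ≈ 3.39 dB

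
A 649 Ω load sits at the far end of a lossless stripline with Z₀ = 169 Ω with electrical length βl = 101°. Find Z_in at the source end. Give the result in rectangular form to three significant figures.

tan(βl) = tan(101°) = -5.14
Z_in = Z_0·(Z_L + jZ_0·tanβl)/(Z_0 + jZ_L·tanβl)
     = 169·(649 − j869)/(169 − j3340)

Z_in ≈ 45.6 + j30.5 Ω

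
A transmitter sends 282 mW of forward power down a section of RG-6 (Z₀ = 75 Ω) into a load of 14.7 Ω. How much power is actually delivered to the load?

Γ = (14.7 − 75)/(14.7 + 75) = -0.672
|Γ|² = 0.452
P_refl = |Γ|²·P_inc = 127 mW, P_del = (1 − |Γ|²)·P_inc = 155 mW

P_delivered ≈ 155 mW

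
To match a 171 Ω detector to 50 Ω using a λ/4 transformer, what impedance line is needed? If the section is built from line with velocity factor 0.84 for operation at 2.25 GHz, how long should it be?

Z_qwt = √(Z_0·R_L) = √(50 × 171) = √8550
λ = 0.84·c/f = 0.112 m, so l = λ/4 = 0.028 m

Z_qwt ≈ 92.5 Ω; length ≈ 2.8 cm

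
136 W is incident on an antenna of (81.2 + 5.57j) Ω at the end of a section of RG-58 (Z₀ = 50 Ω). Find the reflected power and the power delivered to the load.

|Γ| = |(31.2 + j5.57)/(131.2 + j5.57)| = 0.241
|Γ|² = 0.0582
P_refl = |Γ|²·P_inc = 7.92 W, P_del = (1 − |Γ|²)·P_inc = 128 W

P_reflected ≈ 7.92 W; P_delivered ≈ 128 W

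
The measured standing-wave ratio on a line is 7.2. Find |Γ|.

|Γ| ≈ 0.756

|Γ| = (S − 1)/(S + 1) = (7.2 − 1)/(7.2 + 1) = 6.2/8.2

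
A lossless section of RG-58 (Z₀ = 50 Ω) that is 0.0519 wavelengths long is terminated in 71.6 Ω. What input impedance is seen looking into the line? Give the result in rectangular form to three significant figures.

βl = 2π × 0.0519 = 18.7°
tan(βl) = tan(18.7°) = 0.338
Z_in = Z_0·(Z_L + jZ_0·tanβl)/(Z_0 + jZ_L·tanβl)
     = 50·(71.6 + j16.9)/(50 + j24.2)

Z_in ≈ 64.6 − j14.4 Ω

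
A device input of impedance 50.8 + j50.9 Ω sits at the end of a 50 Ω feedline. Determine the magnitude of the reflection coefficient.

|Γ| ≈ 0.451

Γ = (Z_L − Z_0)/(Z_L + Z_0) = (0.8 + j50.9)/(100.8 + j50.9)
|Γ| = 50.9/113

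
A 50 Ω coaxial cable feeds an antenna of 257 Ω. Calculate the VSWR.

For a purely resistive load, VSWR = R_L/Z_0 or Z_0/R_L (whichever > 1) = 257/50

VSWR ≈ 5.14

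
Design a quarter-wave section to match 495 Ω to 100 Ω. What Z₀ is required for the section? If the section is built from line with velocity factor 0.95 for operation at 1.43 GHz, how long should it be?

Z_qwt = √(Z_0·R_L) = √(100 × 495) = √49500
λ = 0.95·c/f = 0.199 m, so l = λ/4 = 0.0498 m

Z_qwt ≈ 222 Ω; length ≈ 4.98 cm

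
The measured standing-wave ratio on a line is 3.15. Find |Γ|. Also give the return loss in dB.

|Γ| ≈ 0.518; return loss ≈ 5.71 dB

|Γ| = (S − 1)/(S + 1) = (3.15 − 1)/(3.15 + 1) = 2.15/4.15
RL = −20·log₁₀|Γ| = −20·log₁₀(0.518)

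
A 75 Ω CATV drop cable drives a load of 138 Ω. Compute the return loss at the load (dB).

Γ = (138 − 75)/(138 + 75) = 0.296
RL = −20·log₁₀|Γ| = −20·log₁₀(0.296)

RL ≈ 10.6 dB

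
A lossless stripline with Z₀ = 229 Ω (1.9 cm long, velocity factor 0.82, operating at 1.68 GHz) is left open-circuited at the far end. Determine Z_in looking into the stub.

λ = v/f = 0.82·c / 1.68 GHz = 0.146 m
βl = 2π·l/λ = 2π × 0.13 = 46.7°
tan(βl) = 1.06
For an open-circuited stub, Z_in = −jZ_0·cot(βl) = −jZ_0/tan(βl)

Z_in ≈ −j216 Ω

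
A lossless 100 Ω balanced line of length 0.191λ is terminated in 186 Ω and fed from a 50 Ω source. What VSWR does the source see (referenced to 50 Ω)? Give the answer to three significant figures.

βl = 2π × 0.191 = 68.8°
tan(βl) = 2.57
Z_in = Z_0·(Z_L + jZ_0·tanβl)/(Z_0 + jZ_L·tanβl) = 59.3 − j26.5 Ω
Γ_s = (Z_in − Z_s)/(Z_in + Z_s) = (9.3 − j26.5)/(109 − j26.5), |Γ_s| = 0.25
VSWR = (1 + |Γ_s|)/(1 − |Γ_s|)

VSWR ≈ 1.66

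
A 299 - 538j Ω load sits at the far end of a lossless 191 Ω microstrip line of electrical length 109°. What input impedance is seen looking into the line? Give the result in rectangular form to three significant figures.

Z_in ≈ 39.1 + j127 Ω

tan(βl) = tan(109°) = -2.9
Z_in = Z_0·(Z_L + jZ_0·tanβl)/(Z_0 + jZ_L·tanβl)
     = 191·(299 − j1090)/(-1370 − j868)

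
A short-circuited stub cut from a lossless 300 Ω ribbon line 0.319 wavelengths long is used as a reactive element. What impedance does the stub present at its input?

Z_in ≈ −j648 Ω

βl = 2π × 0.319 = 115°
tan(βl) = -2.16
For a short-circuited stub, Z_in = jZ_0·tan(βl)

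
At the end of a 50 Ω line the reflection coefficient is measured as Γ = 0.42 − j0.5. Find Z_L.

Z_L ≈ 48.9 − j85.3 Ω

Z_L = Z_0·(1 + Γ)/(1 − Γ) = 50·(1.42 − j0.5)/(0.58 + j0.5)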